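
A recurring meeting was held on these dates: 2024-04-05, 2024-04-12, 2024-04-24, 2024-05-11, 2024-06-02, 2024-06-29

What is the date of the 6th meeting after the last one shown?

The spacing grows by 5 each time: 7, 12, 17, 22, 27 days.
Next gap: 32 days. 2024-06-29 + 32 days = 2024-07-31.
Next gap: 37 days. 2024-07-31 + 37 days = 2024-09-06.
Next gap: 42 days. 2024-09-06 + 42 days = 2024-10-18.
Next gap: 47 days. 2024-10-18 + 47 days = 2024-12-04.
Next gap: 52 days. 2024-12-04 + 52 days = 2025-01-25.
Next gap: 57 days. 2025-01-25 + 57 days = 2025-03-23.

2025-03-23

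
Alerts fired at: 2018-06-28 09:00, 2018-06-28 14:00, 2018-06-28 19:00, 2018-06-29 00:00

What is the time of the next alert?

2018-06-29 05:00

Gaps: 5, 5, 5 hours — each event is 5 hours after the previous one.
2018-06-29 00:00 + 5 h = 2018-06-29 05:00.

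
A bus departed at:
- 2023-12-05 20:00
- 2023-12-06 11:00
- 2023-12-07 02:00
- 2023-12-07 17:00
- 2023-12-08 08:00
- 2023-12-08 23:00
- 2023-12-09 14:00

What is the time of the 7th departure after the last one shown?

The interval is a steady 15 hours (15, 15, 15, 15, 15, 15).
2023-12-09 14:00 + 15 h = 2023-12-10 05:00.
2023-12-10 05:00 + 15 h = 2023-12-10 20:00.
2023-12-10 20:00 + 15 h = 2023-12-11 11:00.
2023-12-11 11:00 + 15 h = 2023-12-12 02:00.
2023-12-12 02:00 + 15 h = 2023-12-12 17:00.
2023-12-12 17:00 + 15 h = 2023-12-13 08:00.
2023-12-13 08:00 + 15 h = 2023-12-13 23:00.

2023-12-13 23:00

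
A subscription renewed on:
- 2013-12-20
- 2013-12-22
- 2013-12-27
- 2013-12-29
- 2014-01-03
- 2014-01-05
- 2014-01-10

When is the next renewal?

2014-01-12

The gap pattern 2, 5, 2, 5, 2, 5 repeats every 2 events.
These are the Fridays and Sundays of each week.
The following Sunday is 2014-01-12.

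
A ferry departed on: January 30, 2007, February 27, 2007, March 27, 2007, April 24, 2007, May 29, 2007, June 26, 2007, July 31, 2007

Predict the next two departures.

August 28, 2007; September 25, 2007

Every date is a Tuesday; gaps 28, 28, 28, 35, 28, 35 days.
Each is the last Tuesday of its month (at least one falls on the 29th or later, ruling out '4th Tuesday').
Last Tuesday of August 2007: August 28, 2007.
Last Tuesday of September 2007: September 25, 2007.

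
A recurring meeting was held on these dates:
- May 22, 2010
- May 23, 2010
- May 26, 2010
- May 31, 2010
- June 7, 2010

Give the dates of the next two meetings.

June 16, 2010; June 27, 2010

The spacing grows by 2 each time: 1, 3, 5, 7 days.
Next gap: 9 days. June 7, 2010 + 9 days = June 16, 2010.
Next gap: 11 days. June 16, 2010 + 11 days = June 27, 2010.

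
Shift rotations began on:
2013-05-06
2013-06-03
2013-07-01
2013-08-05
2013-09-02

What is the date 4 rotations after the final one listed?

2014-01-06

Gaps: 28, 28, 35, 28 days — a mix of 28 and 35. Every date is a Monday.
Each is the 1st Monday of its month.
1st Monday of October 2013: 2013-10-07.
November 2013 — 1st Monday is 2013-11-04.
December 2013 — 1st Monday is 2013-12-02.
1st Monday of January 2014: 2014-01-06.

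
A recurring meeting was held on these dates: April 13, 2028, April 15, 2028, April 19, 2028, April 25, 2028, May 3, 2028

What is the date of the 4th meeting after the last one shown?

June 24, 2028

The spacing grows by 2 each time: 2, 4, 6, 8 days.
Next gap: 10 days. May 3, 2028 + 10 days = May 13, 2028.
Next gap: 12 days. May 13, 2028 + 12 days = May 25, 2028.
Next gap: 14 days. May 25, 2028 + 14 days = June 8, 2028.
Next gap: 16 days. June 8, 2028 + 16 days = June 24, 2028.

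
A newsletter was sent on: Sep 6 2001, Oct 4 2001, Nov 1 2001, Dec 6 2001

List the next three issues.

Jan 3 2002, Feb 7 2002, Mar 7 2002

These are Thursdays at 28- or 35-day spacing (28, 28, 35).
The pattern: 1st Thursday of the month.
1st Thursday of January 2002: Jan 3 2002.
February 2002 — 1st Thursday is Feb 7 2002.
1st Thursday of March 2002: Mar 7 2002.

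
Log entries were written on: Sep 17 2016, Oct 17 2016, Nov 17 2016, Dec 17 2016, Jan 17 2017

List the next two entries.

Feb 17 2017, Mar 17 2017

Gaps: 30, 31, 30, 31 days — not constant. Every event is on the 17th of the month.
Pattern: the 17th of each month.
February 2017: Feb 17 2017.
Next: March 2017 → Mar 17 2017.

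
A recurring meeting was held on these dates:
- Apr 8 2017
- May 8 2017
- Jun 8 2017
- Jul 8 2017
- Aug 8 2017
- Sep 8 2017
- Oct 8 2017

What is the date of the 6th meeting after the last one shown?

Apr 8 2018

The day-of-month is always 8 (30, 31, 30, 31, 31, 30 days between events).
So this recurs on the 8th of each month.
November 2017: Nov 8 2017.
Next: December 2017 → Dec 8 2017.
January 2018: Jan 8 2018.
Next: February 2018 → Feb 8 2018.
Next: March 2018 → Mar 8 2018.
April 2018: Apr 8 2018.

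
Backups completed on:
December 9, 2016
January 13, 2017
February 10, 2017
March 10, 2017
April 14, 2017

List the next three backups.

These are Fridays at 28- or 35-day spacing (35, 28, 28, 35).
The pattern: 2nd Friday of the month.
May 2017 — 2nd Friday is May 12, 2017.
June 2017 — 2nd Friday is June 9, 2017.
July 2017 — 2nd Friday is July 14, 2017.

May 12, 2017; June 9, 2017; July 14, 2017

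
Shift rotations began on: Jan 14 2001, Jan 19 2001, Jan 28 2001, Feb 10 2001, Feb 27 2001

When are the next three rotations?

The spacing grows by 4 each time: 5, 9, 13, 17 days.
Next gap: 21 days. Feb 27 2001 + 21 days = Mar 20 2001.
Next gap: 25 days. Mar 20 2001 + 25 days = Apr 14 2001.
Next gap: 29 days. Apr 14 2001 + 29 days = May 13 2001.

Mar 20 2001, Apr 14 2001, May 13 2001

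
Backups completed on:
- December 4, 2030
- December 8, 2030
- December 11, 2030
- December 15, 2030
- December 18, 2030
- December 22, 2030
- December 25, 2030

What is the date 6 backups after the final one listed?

Gaps: 4, 3, 4, 3, 4, 3 days — not constant, but cyclic with period 2.
The events fall on every Wednesday and Sunday.
Next Sunday: December 29, 2030.
Next Wednesday: January 1, 2031.
Next Sunday: January 5, 2031.
The following Wednesday is January 8, 2031.
The following Sunday is January 12, 2031.
The following Wednesday is January 15, 2031.

January 15, 2031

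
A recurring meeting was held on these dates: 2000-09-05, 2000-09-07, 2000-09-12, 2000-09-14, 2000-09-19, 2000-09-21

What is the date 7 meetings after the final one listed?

2000-10-17

Every event lands on a Tuesday or Thursday (gaps cycle 2, 5, 2, 5, 2).
So the schedule is: every Tuesday and Thursday.
Next Tuesday: 2000-09-26.
The following Thursday is 2000-09-28.
Next Tuesday: 2000-10-03.
Next Thursday: 2000-10-05.
The following Tuesday is 2000-10-10.
Next Thursday: 2000-10-12.
Next Tuesday: 2000-10-17.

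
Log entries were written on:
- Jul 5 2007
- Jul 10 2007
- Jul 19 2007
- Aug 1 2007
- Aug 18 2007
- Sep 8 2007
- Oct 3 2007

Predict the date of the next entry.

Gaps: 5, 9, 13, 17, 21, 25 days — each gap is 4 larger than the previous one.
Next gap: 29 days. Oct 3 2007 + 29 days = Nov 1 2007.

Nov 1 2007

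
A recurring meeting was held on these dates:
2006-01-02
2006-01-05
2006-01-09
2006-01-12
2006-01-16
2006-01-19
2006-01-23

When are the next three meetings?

The gap pattern 3, 4, 3, 4, 3, 4 repeats every 2 events.
These are the Mondays and Thursdays of each week.
The following Thursday is 2006-01-26.
The following Monday is 2006-01-30.
Next Thursday: 2006-02-02.

2006-01-26, 2006-01-30, 2006-02-02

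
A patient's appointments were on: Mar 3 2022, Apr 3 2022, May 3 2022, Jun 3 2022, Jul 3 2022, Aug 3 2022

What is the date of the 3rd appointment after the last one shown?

Gaps: 31, 30, 31, 30, 31 days — not constant. Every event is on the 3rd of the month.
Pattern: the 3rd of each month.
Next: September 2022 → Sep 3 2022.
Next: October 2022 → Oct 3 2022.
Next: November 2022 → Nov 3 2022.

Nov 3 2022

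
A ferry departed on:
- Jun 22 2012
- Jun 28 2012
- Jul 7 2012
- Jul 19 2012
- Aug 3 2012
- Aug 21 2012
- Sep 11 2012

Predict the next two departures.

Intervals are 6, 9, 12, 15, 18, 21 days — an arithmetic progression with common difference 3.
Next gap: 24 days. Sep 11 2012 + 24 days = Oct 5 2012.
Next gap: 27 days. Oct 5 2012 + 27 days = Nov 1 2012.

Oct 5 2012, Nov 1 2012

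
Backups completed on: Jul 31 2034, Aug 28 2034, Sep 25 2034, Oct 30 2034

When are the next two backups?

Every date is a Monday; gaps 28, 28, 35 days.
Each is the last Monday of its month (at least one falls on the 29th or later, ruling out '4th Monday').
Last Monday of November 2034: Nov 27 2034.
December 2034 ends with Monday Dec 25 2034.

Nov 27 2034, Dec 25 2034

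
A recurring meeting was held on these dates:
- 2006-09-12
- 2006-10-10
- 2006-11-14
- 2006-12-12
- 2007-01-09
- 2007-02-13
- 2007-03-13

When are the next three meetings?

2007-04-10, 2007-05-08, 2007-06-12

Gaps: 28, 35, 28, 28, 35, 28 days — a mix of 28 and 35. Every date is a Tuesday.
Each is the 2nd Tuesday of its month.
April 2007 — 2nd Tuesday is 2007-04-10.
May 2007 — 2nd Tuesday is 2007-05-08.
2nd Tuesday of June 2007: 2007-06-12.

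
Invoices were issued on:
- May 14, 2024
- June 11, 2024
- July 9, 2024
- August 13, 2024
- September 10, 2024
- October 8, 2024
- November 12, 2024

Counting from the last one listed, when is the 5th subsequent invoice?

April 8, 2025

Gaps: 28, 28, 35, 28, 28, 35 days — a mix of 28 and 35. Every date is a Tuesday.
Each is the 2nd Tuesday of its month.
2nd Tuesday of December 2024: December 10, 2024.
2nd Tuesday of January 2025: January 14, 2025.
February 2025 — 2nd Tuesday is February 11, 2025.
March 2025 — 2nd Tuesday is March 11, 2025.
April 2025 — 2nd Tuesday is April 8, 2025.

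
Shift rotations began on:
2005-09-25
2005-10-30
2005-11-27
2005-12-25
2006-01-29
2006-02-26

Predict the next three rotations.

These are Sundays with 35, 28, 28, 35, 28-day gaps.
Each is the final Sunday of its month — 2005-10-30 is past the 28th, so '4th Sunday' doesn't fit.
Last Sunday of March 2006: 2006-03-26.
Last Sunday of April 2006: 2006-04-30.
Last Sunday of May 2006: 2006-05-28.

2006-03-26, 2006-04-30, 2006-05-28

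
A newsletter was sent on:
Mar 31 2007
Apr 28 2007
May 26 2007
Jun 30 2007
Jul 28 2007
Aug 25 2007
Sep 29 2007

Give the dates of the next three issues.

Oct 27 2007, Nov 24 2007, Dec 29 2007

These are Saturdays with 28, 28, 35, 28, 28, 35-day gaps.
Each is the final Saturday of its month — Mar 31 2007 is past the 28th, so '4th Saturday' doesn't fit.
October 2007 ends with Saturday Oct 27 2007.
Last Saturday of November 2007: Nov 24 2007.
December 2007 ends with Saturday Dec 29 2007.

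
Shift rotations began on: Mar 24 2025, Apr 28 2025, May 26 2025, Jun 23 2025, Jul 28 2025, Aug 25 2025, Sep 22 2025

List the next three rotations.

All dates are Mondays, 35, 28, 28, 35, 28, 28 days apart.
Specifically, the 4th Monday of each month.
4th Monday of October 2025: Oct 27 2025.
November 2025 — 4th Monday is Nov 24 2025.
4th Monday of December 2025: Dec 22 2025.

Oct 27 2025, Nov 24 2025, Dec 22 2025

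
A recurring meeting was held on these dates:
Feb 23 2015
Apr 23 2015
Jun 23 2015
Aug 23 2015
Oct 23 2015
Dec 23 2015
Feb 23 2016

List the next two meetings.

Each date is the 23rd; the gaps (59, 61, 61, 61, 61, 62) track the month lengths.
The rule is the 23rd of every 2 months.
Next: April 2016 → Apr 23 2016.
Next: June 2016 → Jun 23 2016.

Apr 23 2016, Jun 23 2016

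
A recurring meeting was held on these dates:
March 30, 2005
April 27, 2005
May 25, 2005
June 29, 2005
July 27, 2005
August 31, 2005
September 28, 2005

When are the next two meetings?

These are Wednesdays with 28, 28, 35, 28, 35, 28-day gaps.
Each is the final Wednesday of its month — March 30, 2005 is past the 28th, so '4th Wednesday' doesn't fit.
October 2005 ends with Wednesday October 26, 2005.
November 2005 ends with Wednesday November 30, 2005.

October 26, 2005; November 30, 2005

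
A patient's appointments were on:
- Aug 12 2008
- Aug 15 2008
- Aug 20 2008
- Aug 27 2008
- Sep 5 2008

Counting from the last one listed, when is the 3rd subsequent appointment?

Oct 14 2008

Intervals are 3, 5, 7, 9 days — an arithmetic progression with common difference 2.
Next gap: 11 days. Sep 5 2008 + 11 days = Sep 16 2008.
Next gap: 13 days. Sep 16 2008 + 13 days = Sep 29 2008.
Next gap: 15 days. Sep 29 2008 + 15 days = Oct 14 2008.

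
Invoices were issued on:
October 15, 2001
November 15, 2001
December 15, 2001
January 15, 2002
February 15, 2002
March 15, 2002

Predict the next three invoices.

April 15, 2002; May 15, 2002; June 15, 2002

The day-of-month is always 15 (31, 30, 31, 31, 28 days between events).
So this recurs on the 15th of each month.
April 2002: April 15, 2002.
Next: May 2002 → May 15, 2002.
Next: June 2002 → June 15, 2002.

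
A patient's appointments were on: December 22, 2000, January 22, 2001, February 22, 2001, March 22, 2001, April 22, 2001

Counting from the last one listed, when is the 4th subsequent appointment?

The day-of-month is always 22 (31, 31, 28, 31 days between events).
So this recurs on the 22nd of each month.
Next: May 2001 → May 22, 2001.
June 2001: June 22, 2001.
July 2001: July 22, 2001.
August 2001: August 22, 2001.

August 22, 2001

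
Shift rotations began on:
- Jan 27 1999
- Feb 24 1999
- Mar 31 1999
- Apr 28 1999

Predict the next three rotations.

These are Wednesdays with 28, 35, 28-day gaps.
Each is the final Wednesday of its month — Mar 31 1999 is past the 28th, so '4th Wednesday' doesn't fit.
May 1999 ends with Wednesday May 26 1999.
June 1999 ends with Wednesday Jun 30 1999.
July 1999 ends with Wednesday Jul 28 1999.

May 26 1999, Jun 30 1999, Jul 28 1999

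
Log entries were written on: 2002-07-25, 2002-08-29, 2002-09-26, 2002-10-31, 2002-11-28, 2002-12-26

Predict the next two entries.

Every date is a Thursday; gaps 35, 28, 35, 28, 28 days.
Each is the last Thursday of its month (at least one falls on the 29th or later, ruling out '4th Thursday').
Last Thursday of January 2003: 2003-01-30.
Last Thursday of February 2003: 2003-02-27.

2003-01-30, 2003-02-27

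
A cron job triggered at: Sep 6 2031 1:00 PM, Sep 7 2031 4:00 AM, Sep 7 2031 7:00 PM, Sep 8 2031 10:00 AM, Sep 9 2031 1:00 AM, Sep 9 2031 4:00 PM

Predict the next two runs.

Sep 10 2031 7:00 AM, Sep 10 2031 10:00 PM

Gaps: 15, 15, 15, 15, 15 hours — each event is 15 hours after the previous one.
Sep 9 2031 4:00 PM + 15 h = Sep 10 2031 7:00 AM.
Sep 10 2031 7:00 AM + 15 h = Sep 10 2031 10:00 PM.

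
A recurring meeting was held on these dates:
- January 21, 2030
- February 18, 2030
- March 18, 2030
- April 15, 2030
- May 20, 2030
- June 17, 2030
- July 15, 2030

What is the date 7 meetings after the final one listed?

Gaps: 28, 28, 28, 35, 28, 28 days — a mix of 28 and 35. Every date is a Monday.
Each is the 3rd Monday of its month.
3rd Monday of August 2030: August 19, 2030.
3rd Monday of September 2030: September 16, 2030.
3rd Monday of October 2030: October 21, 2030.
November 2030 — 3rd Monday is November 18, 2030.
December 2030 — 3rd Monday is December 16, 2030.
January 2031 — 3rd Monday is January 20, 2031.
February 2031 — 3rd Monday is February 17, 2031.

February 17, 2031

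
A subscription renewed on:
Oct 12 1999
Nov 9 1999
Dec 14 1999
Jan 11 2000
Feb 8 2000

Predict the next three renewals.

These are Tuesdays at 28- or 35-day spacing (28, 35, 28, 28).
The pattern: 2nd Tuesday of the month.
2nd Tuesday of March 2000: Mar 14 2000.
2nd Tuesday of April 2000: Apr 11 2000.
2nd Tuesday of May 2000: May 9 2000.

Mar 14 2000, Apr 11 2000, May 9 2000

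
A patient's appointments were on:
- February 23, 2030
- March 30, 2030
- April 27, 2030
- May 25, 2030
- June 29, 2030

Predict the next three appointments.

July 27, 2030; August 31, 2030; September 28, 2030

Every date is a Saturday; gaps 35, 28, 28, 35 days.
Each is the last Saturday of its month (at least one falls on the 29th or later, ruling out '4th Saturday').
July 2030 ends with Saturday July 27, 2030.
Last Saturday of August 2030: August 31, 2030.
September 2030 ends with Saturday September 28, 2030.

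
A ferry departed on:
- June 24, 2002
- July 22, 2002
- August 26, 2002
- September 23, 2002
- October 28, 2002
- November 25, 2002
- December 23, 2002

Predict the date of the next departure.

January 27, 2003

All dates are Mondays, 28, 35, 28, 35, 28, 28 days apart.
Specifically, the 4th Monday of each month.
4th Monday of January 2003: January 27, 2003.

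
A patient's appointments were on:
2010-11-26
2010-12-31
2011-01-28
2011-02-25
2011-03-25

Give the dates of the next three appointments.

These are Fridays with 35, 28, 28, 28-day gaps.
Each is the final Friday of its month — 2010-12-31 is past the 28th, so '4th Friday' doesn't fit.
April 2011 ends with Friday 2011-04-29.
May 2011 ends with Friday 2011-05-27.
June 2011 ends with Friday 2011-06-24.

2011-04-29, 2011-05-27, 2011-06-24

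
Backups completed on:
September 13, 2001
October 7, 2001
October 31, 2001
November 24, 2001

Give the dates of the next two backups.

Every event comes 24 days after the last (24, 24, 24).
November 24, 2001 + 24 days = December 18, 2001.
December 18, 2001 + 24 days = January 11, 2002.

December 18, 2001; January 11, 2002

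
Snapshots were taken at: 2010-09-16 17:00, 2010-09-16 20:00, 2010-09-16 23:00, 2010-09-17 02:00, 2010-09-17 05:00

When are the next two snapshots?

2010-09-17 08:00, 2010-09-17 11:00

Gaps: 3, 3, 3, 3 hours — each event is 3 hours after the previous one.
2010-09-17 05:00 + 3 h = 2010-09-17 08:00.
2010-09-17 08:00 + 3 h = 2010-09-17 11:00.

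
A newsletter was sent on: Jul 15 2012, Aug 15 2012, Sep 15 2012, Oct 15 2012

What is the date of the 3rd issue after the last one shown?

The day-of-month is always 15 (31, 31, 30 days between events).
So this recurs on the 15th of each month.
Next: November 2012 → Nov 15 2012.
Next: December 2012 → Dec 15 2012.
Next: January 2013 → Jan 15 2013.

Jan 15 2013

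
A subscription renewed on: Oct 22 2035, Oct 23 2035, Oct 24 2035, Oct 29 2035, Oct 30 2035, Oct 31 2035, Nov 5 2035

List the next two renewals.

The gap pattern 1, 1, 5, 1, 1, 5 repeats every 3 events.
These are the Mondays, Tuesdays and Wednesdays of each week.
Next Tuesday: Nov 6 2035.
The following Wednesday is Nov 7 2035.

Nov 6 2035, Nov 7 2035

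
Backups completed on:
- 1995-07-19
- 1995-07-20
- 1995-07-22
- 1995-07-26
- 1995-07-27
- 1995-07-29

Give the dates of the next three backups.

1995-08-02, 1995-08-03, 1995-08-05

The gap pattern 1, 2, 4, 1, 2 repeats every 3 events.
These are the Wednesdays, Thursdays and Saturdays of each week.
Next Wednesday: 1995-08-02.
The following Thursday is 1995-08-03.
Next Saturday: 1995-08-05.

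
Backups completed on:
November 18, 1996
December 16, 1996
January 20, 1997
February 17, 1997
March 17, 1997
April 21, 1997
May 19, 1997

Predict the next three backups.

June 16, 1997; July 21, 1997; August 18, 1997

Gaps: 28, 35, 28, 28, 35, 28 days — a mix of 28 and 35. Every date is a Monday.
Each is the 3rd Monday of its month.
June 1997 — 3rd Monday is June 16, 1997.
July 1997 — 3rd Monday is July 21, 1997.
3rd Monday of August 1997: August 18, 1997.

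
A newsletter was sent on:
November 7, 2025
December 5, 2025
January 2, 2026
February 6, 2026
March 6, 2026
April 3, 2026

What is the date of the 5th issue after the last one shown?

Gaps: 28, 28, 35, 28, 28 days — a mix of 28 and 35. Every date is a Friday.
Each is the 1st Friday of its month.
May 2026 — 1st Friday is May 1, 2026.
1st Friday of June 2026: June 5, 2026.
July 2026 — 1st Friday is July 3, 2026.
August 2026 — 1st Friday is August 7, 2026.
1st Friday of September 2026: September 4, 2026.

September 4, 2026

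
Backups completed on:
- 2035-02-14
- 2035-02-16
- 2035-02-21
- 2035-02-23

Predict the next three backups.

2035-02-28, 2035-03-02, 2035-03-07

Gaps: 2, 5, 2 days — not constant, but cyclic with period 2.
The events fall on every Wednesday and Friday.
Next Wednesday: 2035-02-28.
The following Friday is 2035-03-02.
The following Wednesday is 2035-03-07.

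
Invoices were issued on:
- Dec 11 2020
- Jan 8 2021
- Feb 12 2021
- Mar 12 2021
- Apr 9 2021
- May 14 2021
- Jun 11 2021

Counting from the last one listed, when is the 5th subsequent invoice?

Gaps: 28, 35, 28, 28, 35, 28 days — a mix of 28 and 35. Every date is a Friday.
Each is the 2nd Friday of its month.
July 2021 — 2nd Friday is Jul 9 2021.
August 2021 — 2nd Friday is Aug 13 2021.
2nd Friday of September 2021: Sep 10 2021.
2nd Friday of October 2021: Oct 8 2021.
2nd Friday of November 2021: Nov 12 2021.

Nov 12 2021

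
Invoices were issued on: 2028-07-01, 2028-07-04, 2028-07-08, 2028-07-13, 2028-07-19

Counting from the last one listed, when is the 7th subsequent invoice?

2028-09-27

Gaps: 3, 4, 5, 6 days — each gap is 1 larger than the previous one.
Next gap: 7 days. 2028-07-19 + 7 days = 2028-07-26.
Next gap: 8 days. 2028-07-26 + 8 days = 2028-08-03.
Next gap: 9 days. 2028-08-03 + 9 days = 2028-08-12.
Next gap: 10 days. 2028-08-12 + 10 days = 2028-08-22.
Next gap: 11 days. 2028-08-22 + 11 days = 2028-09-02.
Next gap: 12 days. 2028-09-02 + 12 days = 2028-09-14.
Next gap: 13 days. 2028-09-14 + 13 days = 2028-09-27.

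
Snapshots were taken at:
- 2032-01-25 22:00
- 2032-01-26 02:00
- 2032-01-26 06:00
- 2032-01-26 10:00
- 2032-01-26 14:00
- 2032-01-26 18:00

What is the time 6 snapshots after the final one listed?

Spacing: 4, 4, 4, 4, 4 h — constant 4 h.
2032-01-26 18:00 + 4 h = 2032-01-26 22:00.
2032-01-26 22:00 + 4 h = 2032-01-27 02:00.
2032-01-27 02:00 + 4 h = 2032-01-27 06:00.
2032-01-27 06:00 + 4 h = 2032-01-27 10:00.
2032-01-27 10:00 + 4 h = 2032-01-27 14:00.
2032-01-27 14:00 + 4 h = 2032-01-27 18:00.

2032-01-27 18:00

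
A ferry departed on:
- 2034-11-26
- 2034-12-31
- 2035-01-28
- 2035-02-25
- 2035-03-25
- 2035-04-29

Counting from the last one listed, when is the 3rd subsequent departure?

2035-07-29

These are Sundays with 35, 28, 28, 28, 35-day gaps.
Each is the final Sunday of its month — 2034-12-31 is past the 28th, so '4th Sunday' doesn't fit.
May 2035 ends with Sunday 2035-05-27.
Last Sunday of June 2035: 2035-06-24.
July 2035 ends with Sunday 2035-07-29.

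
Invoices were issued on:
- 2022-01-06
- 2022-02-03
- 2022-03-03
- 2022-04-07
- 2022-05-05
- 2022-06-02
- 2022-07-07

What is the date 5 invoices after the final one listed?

All dates are Thursdays, 28, 28, 35, 28, 28, 35 days apart.
Specifically, the 1st Thursday of each month.
August 2022 — 1st Thursday is 2022-08-04.
1st Thursday of September 2022: 2022-09-01.
October 2022 — 1st Thursday is 2022-10-06.
1st Thursday of November 2022: 2022-11-03.
December 2022 — 1st Thursday is 2022-12-01.

2022-12-01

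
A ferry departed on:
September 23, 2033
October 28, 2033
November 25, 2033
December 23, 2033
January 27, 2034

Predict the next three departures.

These are Fridays at 28- or 35-day spacing (35, 28, 28, 35).
The pattern: 4th Friday of the month.
4th Friday of February 2034: February 24, 2034.
4th Friday of March 2034: March 24, 2034.
4th Friday of April 2034: April 28, 2034.

February 24, 2034; March 24, 2034; April 28, 2034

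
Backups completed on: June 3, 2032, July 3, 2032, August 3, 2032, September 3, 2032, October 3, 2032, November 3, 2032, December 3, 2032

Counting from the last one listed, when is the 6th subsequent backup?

June 3, 2033

Gaps: 30, 31, 31, 30, 31, 30 days — not constant. Every event is on the 3rd of the month.
Pattern: the 3rd of each month.
January 2033: January 3, 2033.
February 2033: February 3, 2033.
Next: March 2033 → March 3, 2033.
April 2033: April 3, 2033.
Next: May 2033 → May 3, 2033.
Next: June 2033 → June 3, 2033.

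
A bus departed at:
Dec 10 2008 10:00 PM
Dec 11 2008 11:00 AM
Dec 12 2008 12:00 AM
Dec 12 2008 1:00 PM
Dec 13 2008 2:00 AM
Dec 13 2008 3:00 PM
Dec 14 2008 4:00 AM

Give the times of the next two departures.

Spacing: 13, 13, 13, 13, 13, 13 h — constant 13 h.
Dec 14 2008 4:00 AM + 13 h = Dec 14 2008 5:00 PM.
Dec 14 2008 5:00 PM + 13 h = Dec 15 2008 6:00 AM.

Dec 14 2008 5:00 PM, Dec 15 2008 6:00 AM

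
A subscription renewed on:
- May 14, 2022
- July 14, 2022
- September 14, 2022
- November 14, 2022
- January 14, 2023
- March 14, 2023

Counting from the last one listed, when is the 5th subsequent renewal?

January 14, 2024

Gaps: 61, 62, 61, 61, 59 days — not constant. Every event is on the 14th of the month.
Pattern: the 14th of every 2 months.
Next: May 2023 → May 14, 2023.
Next: July 2023 → July 14, 2023.
September 2023: September 14, 2023.
Next: November 2023 → November 14, 2023.
January 2024: January 14, 2024.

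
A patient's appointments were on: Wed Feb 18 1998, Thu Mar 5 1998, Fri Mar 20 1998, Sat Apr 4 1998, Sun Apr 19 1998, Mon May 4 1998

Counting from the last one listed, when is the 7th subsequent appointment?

Every event comes 15 days after the last (15, 15, 15, 15, 15).
Mon May 4 1998 + 15 days = Tue May 19 1998.
Tue May 19 1998 + 15 days = Wed Jun 3 1998.
Wed Jun 3 1998 + 15 days = Thu Jun 18 1998.
Thu Jun 18 1998 + 15 days = Fri Jul 3 1998.
Fri Jul 3 1998 + 15 days = Sat Jul 18 1998.
Sat Jul 18 1998 + 15 days = Sun Aug 2 1998.
Sun Aug 2 1998 + 15 days = Mon Aug 17 1998.

Mon Aug 17 1998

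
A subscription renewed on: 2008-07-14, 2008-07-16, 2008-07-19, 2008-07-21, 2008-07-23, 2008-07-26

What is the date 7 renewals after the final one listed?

2008-08-11

The gap pattern 2, 3, 2, 2, 3 repeats every 3 events.
These are the Mondays, Wednesdays and Saturdays of each week.
The following Monday is 2008-07-28.
Next Wednesday: 2008-07-30.
The following Saturday is 2008-08-02.
Next Monday: 2008-08-04.
The following Wednesday is 2008-08-06.
Next Saturday: 2008-08-09.
Next Monday: 2008-08-11.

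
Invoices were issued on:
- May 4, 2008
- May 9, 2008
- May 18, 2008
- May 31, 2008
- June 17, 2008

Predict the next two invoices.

Gaps: 5, 9, 13, 17 days — each gap is 4 larger than the previous one.
Next gap: 21 days. June 17, 2008 + 21 days = July 8, 2008.
Next gap: 25 days. July 8, 2008 + 25 days = August 2, 2008.

July 8, 2008; August 2, 2008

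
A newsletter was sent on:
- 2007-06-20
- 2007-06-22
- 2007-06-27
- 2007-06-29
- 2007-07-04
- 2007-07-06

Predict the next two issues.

The gap pattern 2, 5, 2, 5, 2 repeats every 2 events.
These are the Wednesdays and Fridays of each week.
The following Wednesday is 2007-07-11.
Next Friday: 2007-07-13.

2007-07-11, 2007-07-13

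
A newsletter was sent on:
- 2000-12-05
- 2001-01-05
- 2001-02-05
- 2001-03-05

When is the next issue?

2001-04-05

Each date is the 5th; the gaps (31, 31, 28) track the month lengths.
The rule is the 5th of each month.
April 2001: 2001-04-05.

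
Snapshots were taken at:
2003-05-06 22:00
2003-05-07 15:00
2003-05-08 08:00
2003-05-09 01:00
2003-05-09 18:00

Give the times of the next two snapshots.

The interval is a steady 17 hours (17, 17, 17, 17).
2003-05-09 18:00 + 17 h = 2003-05-10 11:00.
2003-05-10 11:00 + 17 h = 2003-05-11 04:00.

2003-05-10 11:00, 2003-05-11 04:00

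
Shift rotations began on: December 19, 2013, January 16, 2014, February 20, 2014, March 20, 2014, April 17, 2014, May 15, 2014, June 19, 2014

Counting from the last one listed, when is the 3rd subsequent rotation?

September 18, 2014

These are Thursdays at 28- or 35-day spacing (28, 35, 28, 28, 28, 35).
The pattern: 3rd Thursday of the month.
July 2014 — 3rd Thursday is July 17, 2014.
3rd Thursday of August 2014: August 21, 2014.
September 2014 — 3rd Thursday is September 18, 2014.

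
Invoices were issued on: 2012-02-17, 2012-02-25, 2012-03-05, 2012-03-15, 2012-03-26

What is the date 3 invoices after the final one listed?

2012-05-04

The spacing grows by 1 each time: 8, 9, 10, 11 days.
Next gap: 12 days. 2012-03-26 + 12 days = 2012-04-07.
Next gap: 13 days. 2012-04-07 + 13 days = 2012-04-20.
Next gap: 14 days. 2012-04-20 + 14 days = 2012-05-04.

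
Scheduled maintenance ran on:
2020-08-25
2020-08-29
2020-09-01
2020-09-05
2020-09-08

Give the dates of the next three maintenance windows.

Every event lands on a Tuesday or Saturday (gaps cycle 4, 3, 4, 3).
So the schedule is: every Tuesday and Saturday.
The following Saturday is 2020-09-12.
The following Tuesday is 2020-09-15.
The following Saturday is 2020-09-19.

2020-09-12, 2020-09-15, 2020-09-19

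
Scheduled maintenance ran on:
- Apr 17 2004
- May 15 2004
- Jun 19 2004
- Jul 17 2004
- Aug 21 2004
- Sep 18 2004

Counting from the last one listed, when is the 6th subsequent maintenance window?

Mar 19 2005

All dates are Saturdays, 28, 35, 28, 35, 28 days apart.
Specifically, the 3rd Saturday of each month.
October 2004 — 3rd Saturday is Oct 16 2004.
November 2004 — 3rd Saturday is Nov 20 2004.
December 2004 — 3rd Saturday is Dec 18 2004.
3rd Saturday of January 2005: Jan 15 2005.
3rd Saturday of February 2005: Feb 19 2005.
3rd Saturday of March 2005: Mar 19 2005.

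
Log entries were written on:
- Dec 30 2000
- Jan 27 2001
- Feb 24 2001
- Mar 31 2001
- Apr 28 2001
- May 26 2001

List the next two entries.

Every date is a Saturday; gaps 28, 28, 35, 28, 28 days.
Each is the last Saturday of its month (at least one falls on the 29th or later, ruling out '4th Saturday').
June 2001 ends with Saturday Jun 30 2001.
Last Saturday of July 2001: Jul 28 2001.

Jun 30 2001, Jul 28 2001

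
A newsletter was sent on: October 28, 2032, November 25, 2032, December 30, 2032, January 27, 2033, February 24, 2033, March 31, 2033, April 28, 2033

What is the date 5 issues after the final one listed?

September 29, 2033

All Thursdays; the gaps (28, 35, 28, 28, 35, 28) vary with month length.
This is the last Thursday of each month.
Last Thursday of May 2033: May 26, 2033.
June 2033 ends with Thursday June 30, 2033.
Last Thursday of July 2033: July 28, 2033.
Last Thursday of August 2033: August 25, 2033.
Last Thursday of September 2033: September 29, 2033.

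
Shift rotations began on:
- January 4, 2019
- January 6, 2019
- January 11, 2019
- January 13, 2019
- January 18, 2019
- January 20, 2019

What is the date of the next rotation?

The gap pattern 2, 5, 2, 5, 2 repeats every 2 events.
These are the Fridays and Sundays of each week.
The following Friday is January 25, 2019.

January 25, 2019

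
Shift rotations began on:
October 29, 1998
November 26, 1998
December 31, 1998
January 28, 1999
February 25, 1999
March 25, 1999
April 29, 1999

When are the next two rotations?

Every date is a Thursday; gaps 28, 35, 28, 28, 28, 35 days.
Each is the last Thursday of its month (at least one falls on the 29th or later, ruling out '4th Thursday').
Last Thursday of May 1999: May 27, 1999.
Last Thursday of June 1999: June 24, 1999.

May 27, 1999; June 24, 1999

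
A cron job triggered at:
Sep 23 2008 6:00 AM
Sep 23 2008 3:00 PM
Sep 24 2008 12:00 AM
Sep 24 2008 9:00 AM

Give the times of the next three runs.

Sep 24 2008 6:00 PM, Sep 25 2008 3:00 AM, Sep 25 2008 12:00 PM

Spacing: 9, 9, 9 h — constant 9 h.
Sep 24 2008 9:00 AM + 9 h = Sep 24 2008 6:00 PM.
Sep 24 2008 6:00 PM + 9 h = Sep 25 2008 3:00 AM.
Sep 25 2008 3:00 AM + 9 h = Sep 25 2008 12:00 PM.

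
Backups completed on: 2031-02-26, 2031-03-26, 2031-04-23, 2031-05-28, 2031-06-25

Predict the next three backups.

2031-07-23, 2031-08-27, 2031-09-24

Gaps: 28, 28, 35, 28 days — a mix of 28 and 35. Every date is a Wednesday.
Each is the 4th Wednesday of its month.
4th Wednesday of July 2031: 2031-07-23.
August 2031 — 4th Wednesday is 2031-08-27.
September 2031 — 4th Wednesday is 2031-09-24.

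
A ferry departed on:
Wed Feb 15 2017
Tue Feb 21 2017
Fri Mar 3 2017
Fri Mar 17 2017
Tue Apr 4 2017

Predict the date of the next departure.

Intervals are 6, 10, 14, 18 days — an arithmetic progression with common difference 4.
Next gap: 22 days. Tue Apr 4 2017 + 22 days = Wed Apr 26 2017.

Wed Apr 26 2017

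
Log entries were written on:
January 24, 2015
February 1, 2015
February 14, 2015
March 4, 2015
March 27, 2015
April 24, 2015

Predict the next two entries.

May 27, 2015; July 4, 2015

The spacing grows by 5 each time: 8, 13, 18, 23, 28 days.
Next gap: 33 days. April 24, 2015 + 33 days = May 27, 2015.
Next gap: 38 days. May 27, 2015 + 38 days = July 4, 2015.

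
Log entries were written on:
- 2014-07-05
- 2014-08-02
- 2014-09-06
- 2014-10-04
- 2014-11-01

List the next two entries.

Gaps: 28, 35, 28, 28 days — a mix of 28 and 35. Every date is a Saturday.
Each is the 1st Saturday of its month.
1st Saturday of December 2014: 2014-12-06.
January 2015 — 1st Saturday is 2015-01-03.

2014-12-06, 2015-01-03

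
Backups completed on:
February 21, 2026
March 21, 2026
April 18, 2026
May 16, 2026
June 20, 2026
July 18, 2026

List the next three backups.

All dates are Saturdays, 28, 28, 28, 35, 28 days apart.
Specifically, the 3rd Saturday of each month.
3rd Saturday of August 2026: August 15, 2026.
3rd Saturday of September 2026: September 19, 2026.
3rd Saturday of October 2026: October 17, 2026.

August 15, 2026; September 19, 2026; October 17, 2026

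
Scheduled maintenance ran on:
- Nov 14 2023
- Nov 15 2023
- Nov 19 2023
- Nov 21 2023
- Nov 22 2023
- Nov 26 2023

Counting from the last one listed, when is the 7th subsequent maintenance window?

Dec 12 2023

Every event lands on a Tuesday or Wednesday or Sunday (gaps cycle 1, 4, 2, 1, 4).
So the schedule is: every Tuesday, Wednesday and Sunday.
Next Tuesday: Nov 28 2023.
Next Wednesday: Nov 29 2023.
Next Sunday: Dec 3 2023.
Next Tuesday: Dec 5 2023.
Next Wednesday: Dec 6 2023.
The following Sunday is Dec 10 2023.
Next Tuesday: Dec 12 2023.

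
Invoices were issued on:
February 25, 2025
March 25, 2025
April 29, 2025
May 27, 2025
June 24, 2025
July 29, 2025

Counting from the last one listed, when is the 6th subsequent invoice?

January 27, 2026

These are Tuesdays with 28, 35, 28, 28, 35-day gaps.
Each is the final Tuesday of its month — April 29, 2025 is past the 28th, so '4th Tuesday' doesn't fit.
August 2025 ends with Tuesday August 26, 2025.
Last Tuesday of September 2025: September 30, 2025.
October 2025 ends with Tuesday October 28, 2025.
November 2025 ends with Tuesday November 25, 2025.
Last Tuesday of December 2025: December 30, 2025.
January 2026 ends with Tuesday January 27, 2026.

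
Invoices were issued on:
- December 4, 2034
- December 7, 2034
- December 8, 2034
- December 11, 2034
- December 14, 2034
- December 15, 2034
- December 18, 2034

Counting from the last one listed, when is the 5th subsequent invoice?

Gaps: 3, 1, 3, 3, 1, 3 days — not constant, but cyclic with period 3.
The events fall on every Monday, Thursday and Friday.
The following Thursday is December 21, 2034.
Next Friday: December 22, 2034.
Next Monday: December 25, 2034.
Next Thursday: December 28, 2034.
The following Friday is December 29, 2034.

December 29, 2034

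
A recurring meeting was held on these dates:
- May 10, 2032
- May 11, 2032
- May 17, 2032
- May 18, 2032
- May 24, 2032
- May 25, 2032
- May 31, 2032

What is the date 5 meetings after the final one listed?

Every event lands on a Monday or Tuesday (gaps cycle 1, 6, 1, 6, 1, 6).
So the schedule is: every Monday and Tuesday.
The following Tuesday is June 1, 2032.
The following Monday is June 7, 2032.
The following Tuesday is June 8, 2032.
The following Monday is June 14, 2032.
The following Tuesday is June 15, 2032.

June 15, 2032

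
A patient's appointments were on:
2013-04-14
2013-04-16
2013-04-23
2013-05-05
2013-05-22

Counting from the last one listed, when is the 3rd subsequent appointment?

Intervals are 2, 7, 12, 17 days — an arithmetic progression with common difference 5.
Next gap: 22 days. 2013-05-22 + 22 days = 2013-06-13.
Next gap: 27 days. 2013-06-13 + 27 days = 2013-07-10.
Next gap: 32 days. 2013-07-10 + 32 days = 2013-08-11.

2013-08-11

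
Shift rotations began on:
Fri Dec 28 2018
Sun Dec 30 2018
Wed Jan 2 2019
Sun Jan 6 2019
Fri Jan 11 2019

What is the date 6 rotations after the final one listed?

Gaps: 2, 3, 4, 5 days — each gap is 1 larger than the previous one.
Next gap: 6 days. Fri Jan 11 2019 + 6 days = Thu Jan 17 2019.
Next gap: 7 days. Thu Jan 17 2019 + 7 days = Thu Jan 24 2019.
Next gap: 8 days. Thu Jan 24 2019 + 8 days = Fri Feb 1 2019.
Next gap: 9 days. Fri Feb 1 2019 + 9 days = Sun Feb 10 2019.
Next gap: 10 days. Sun Feb 10 2019 + 10 days = Wed Feb 20 2019.
Next gap: 11 days. Wed Feb 20 2019 + 11 days = Sun Mar 3 2019.

Sun Mar 3 2019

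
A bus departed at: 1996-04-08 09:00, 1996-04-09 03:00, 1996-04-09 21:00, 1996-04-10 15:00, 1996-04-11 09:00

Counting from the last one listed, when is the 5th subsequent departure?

1996-04-15 03:00

The interval is a steady 18 hours (18, 18, 18, 18).
1996-04-11 09:00 + 18 h = 1996-04-12 03:00.
1996-04-12 03:00 + 18 h = 1996-04-12 21:00.
1996-04-12 21:00 + 18 h = 1996-04-13 15:00.
1996-04-13 15:00 + 18 h = 1996-04-14 09:00.
1996-04-14 09:00 + 18 h = 1996-04-15 03:00.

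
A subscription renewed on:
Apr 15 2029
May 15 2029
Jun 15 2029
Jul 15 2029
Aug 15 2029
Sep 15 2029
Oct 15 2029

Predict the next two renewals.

The day-of-month is always 15 (30, 31, 30, 31, 31, 30 days between events).
So this recurs on the 15th of each month.
November 2029: Nov 15 2029.
December 2029: Dec 15 2029.

Nov 15 2029, Dec 15 2029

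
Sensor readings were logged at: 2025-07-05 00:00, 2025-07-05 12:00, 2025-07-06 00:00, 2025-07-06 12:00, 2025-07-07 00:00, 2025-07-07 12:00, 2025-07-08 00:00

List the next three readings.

Spacing: 12, 12, 12, 12, 12, 12 h — constant 12 h.
2025-07-08 00:00 + 12 h = 2025-07-08 12:00.
2025-07-08 12:00 + 12 h = 2025-07-09 00:00.
2025-07-09 00:00 + 12 h = 2025-07-09 12:00.

2025-07-08 12:00, 2025-07-09 00:00, 2025-07-09 12:00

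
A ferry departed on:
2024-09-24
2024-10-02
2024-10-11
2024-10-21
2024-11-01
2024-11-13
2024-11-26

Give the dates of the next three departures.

2024-12-10, 2024-12-25, 2025-01-10

Gaps: 8, 9, 10, 11, 12, 13 days — each gap is 1 larger than the previous one.
Next gap: 14 days. 2024-11-26 + 14 days = 2024-12-10.
Next gap: 15 days. 2024-12-10 + 15 days = 2024-12-25.
Next gap: 16 days. 2024-12-25 + 16 days = 2025-01-10.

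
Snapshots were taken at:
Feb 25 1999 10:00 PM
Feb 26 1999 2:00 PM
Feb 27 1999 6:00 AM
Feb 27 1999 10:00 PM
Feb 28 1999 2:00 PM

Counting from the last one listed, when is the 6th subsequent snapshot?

Spacing: 16, 16, 16, 16 h — constant 16 h.
Feb 28 1999 2:00 PM + 16 h = Mar 1 1999 6:00 AM.
Mar 1 1999 6:00 AM + 16 h = Mar 1 1999 10:00 PM.
Mar 1 1999 10:00 PM + 16 h = Mar 2 1999 2:00 PM.
Mar 2 1999 2:00 PM + 16 h = Mar 3 1999 6:00 AM.
Mar 3 1999 6:00 AM + 16 h = Mar 3 1999 10:00 PM.
Mar 3 1999 10:00 PM + 16 h = Mar 4 1999 2:00 PM.

Mar 4 1999 2:00 PM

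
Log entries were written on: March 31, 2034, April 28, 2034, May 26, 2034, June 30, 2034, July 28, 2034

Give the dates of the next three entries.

August 25, 2034; September 29, 2034; October 27, 2034

All Fridays; the gaps (28, 28, 35, 28) vary with month length.
This is the last Friday of each month.
August 2034 ends with Friday August 25, 2034.
September 2034 ends with Friday September 29, 2034.
Last Friday of October 2034: October 27, 2034.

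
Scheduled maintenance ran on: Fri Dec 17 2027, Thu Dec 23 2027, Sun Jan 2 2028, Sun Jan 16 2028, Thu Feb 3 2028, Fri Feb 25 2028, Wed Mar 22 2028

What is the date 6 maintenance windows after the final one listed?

Gaps: 6, 10, 14, 18, 22, 26 days — each gap is 4 larger than the previous one.
Next gap: 30 days. Wed Mar 22 2028 + 30 days = Fri Apr 21 2028.
Next gap: 34 days. Fri Apr 21 2028 + 34 days = Thu May 25 2028.
Next gap: 38 days. Thu May 25 2028 + 38 days = Sun Jul 2 2028.
Next gap: 42 days. Sun Jul 2 2028 + 42 days = Sun Aug 13 2028.
Next gap: 46 days. Sun Aug 13 2028 + 46 days = Thu Sep 28 2028.
Next gap: 50 days. Thu Sep 28 2028 + 50 days = Fri Nov 17 2028.

Fri Nov 17 2028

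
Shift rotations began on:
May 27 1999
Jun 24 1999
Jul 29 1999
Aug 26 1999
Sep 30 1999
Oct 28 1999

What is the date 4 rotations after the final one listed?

Feb 24 2000

All Thursdays; the gaps (28, 35, 28, 35, 28) vary with month length.
This is the last Thursday of each month.
Last Thursday of November 1999: Nov 25 1999.
Last Thursday of December 1999: Dec 30 1999.
January 2000 ends with Thursday Jan 27 2000.
February 2000 ends with Thursday Feb 24 2000.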